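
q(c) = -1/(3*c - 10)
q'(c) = 3/(3*c - 10)^2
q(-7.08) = 0.03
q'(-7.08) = 0.00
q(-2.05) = 0.06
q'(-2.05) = 0.01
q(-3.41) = 0.05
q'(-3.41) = 0.01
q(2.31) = 0.33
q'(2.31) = 0.32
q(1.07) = 0.15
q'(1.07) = 0.07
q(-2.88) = 0.05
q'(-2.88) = 0.01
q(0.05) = 0.10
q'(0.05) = 0.03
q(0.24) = 0.11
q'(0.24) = 0.03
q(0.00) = 0.10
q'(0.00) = 0.03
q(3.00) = 1.00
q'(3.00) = 3.00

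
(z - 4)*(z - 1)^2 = z^3 - 6*z^2 + 9*z - 4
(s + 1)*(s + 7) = s^2 + 8*s + 7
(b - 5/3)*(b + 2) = b^2 + b/3 - 10/3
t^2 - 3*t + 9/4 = (t - 3/2)^2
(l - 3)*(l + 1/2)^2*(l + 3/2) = l^4 - l^3/2 - 23*l^2/4 - 39*l/8 - 9/8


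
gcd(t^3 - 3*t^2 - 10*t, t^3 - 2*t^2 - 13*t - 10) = t^2 - 3*t - 10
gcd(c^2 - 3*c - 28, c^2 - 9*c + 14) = c - 7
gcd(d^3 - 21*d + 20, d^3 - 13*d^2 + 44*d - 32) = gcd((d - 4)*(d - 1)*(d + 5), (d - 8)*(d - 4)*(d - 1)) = d^2 - 5*d + 4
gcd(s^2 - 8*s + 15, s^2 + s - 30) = s - 5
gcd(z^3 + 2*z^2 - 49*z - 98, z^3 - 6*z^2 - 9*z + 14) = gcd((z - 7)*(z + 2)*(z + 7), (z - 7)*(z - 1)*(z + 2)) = z^2 - 5*z - 14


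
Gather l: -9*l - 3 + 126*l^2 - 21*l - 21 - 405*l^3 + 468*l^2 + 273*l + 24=-405*l^3 + 594*l^2 + 243*l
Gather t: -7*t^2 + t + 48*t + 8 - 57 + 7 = -7*t^2 + 49*t - 42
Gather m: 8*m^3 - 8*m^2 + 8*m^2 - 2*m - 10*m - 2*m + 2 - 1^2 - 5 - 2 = 8*m^3 - 14*m - 6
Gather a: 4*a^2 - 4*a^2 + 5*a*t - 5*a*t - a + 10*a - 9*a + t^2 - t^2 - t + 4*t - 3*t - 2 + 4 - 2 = 0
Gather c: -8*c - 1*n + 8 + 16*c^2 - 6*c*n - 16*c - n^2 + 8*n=16*c^2 + c*(-6*n - 24) - n^2 + 7*n + 8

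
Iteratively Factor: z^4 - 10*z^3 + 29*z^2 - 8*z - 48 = (z - 3)*(z^3 - 7*z^2 + 8*z + 16) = (z - 4)*(z - 3)*(z^2 - 3*z - 4) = (z - 4)*(z - 3)*(z + 1)*(z - 4)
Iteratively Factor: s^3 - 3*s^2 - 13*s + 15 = (s - 5)*(s^2 + 2*s - 3) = (s - 5)*(s + 3)*(s - 1)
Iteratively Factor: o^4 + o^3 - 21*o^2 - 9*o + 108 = (o - 3)*(o^3 + 4*o^2 - 9*o - 36) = (o - 3)*(o + 3)*(o^2 + o - 12) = (o - 3)*(o + 3)*(o + 4)*(o - 3)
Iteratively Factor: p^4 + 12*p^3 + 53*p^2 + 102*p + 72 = (p + 4)*(p^3 + 8*p^2 + 21*p + 18) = (p + 3)*(p + 4)*(p^2 + 5*p + 6) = (p + 2)*(p + 3)*(p + 4)*(p + 3)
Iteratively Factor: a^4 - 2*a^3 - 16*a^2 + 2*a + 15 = (a + 3)*(a^3 - 5*a^2 - a + 5) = (a - 5)*(a + 3)*(a^2 - 1) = (a - 5)*(a - 1)*(a + 3)*(a + 1)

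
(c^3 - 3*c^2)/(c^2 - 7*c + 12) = c^2/(c - 4)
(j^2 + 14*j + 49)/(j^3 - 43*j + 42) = (j + 7)/(j^2 - 7*j + 6)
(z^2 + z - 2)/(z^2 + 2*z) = (z - 1)/z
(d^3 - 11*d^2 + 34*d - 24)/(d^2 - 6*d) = d - 5 + 4/d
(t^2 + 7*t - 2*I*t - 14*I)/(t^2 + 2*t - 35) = (t - 2*I)/(t - 5)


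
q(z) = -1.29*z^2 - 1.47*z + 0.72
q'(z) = -2.58*z - 1.47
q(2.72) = -12.82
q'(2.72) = -8.49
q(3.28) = -17.98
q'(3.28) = -9.93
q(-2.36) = -3.00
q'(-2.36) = 4.62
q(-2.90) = -5.87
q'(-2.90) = 6.01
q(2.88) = -14.21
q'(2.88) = -8.90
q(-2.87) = -5.69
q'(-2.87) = 5.93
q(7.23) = -77.34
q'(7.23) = -20.12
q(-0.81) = 1.06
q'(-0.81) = 0.62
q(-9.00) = -90.54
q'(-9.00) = 21.75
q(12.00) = -202.68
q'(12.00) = -32.43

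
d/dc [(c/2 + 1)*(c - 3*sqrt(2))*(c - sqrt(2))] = 3*c^2/2 - 4*sqrt(2)*c + 2*c - 4*sqrt(2) + 3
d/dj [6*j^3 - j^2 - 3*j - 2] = 18*j^2 - 2*j - 3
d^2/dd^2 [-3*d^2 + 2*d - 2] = -6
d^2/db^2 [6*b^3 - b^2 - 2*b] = 36*b - 2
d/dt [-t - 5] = -1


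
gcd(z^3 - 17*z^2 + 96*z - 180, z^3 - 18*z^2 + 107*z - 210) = z^2 - 11*z + 30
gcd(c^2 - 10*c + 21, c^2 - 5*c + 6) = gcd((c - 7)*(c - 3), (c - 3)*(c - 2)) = c - 3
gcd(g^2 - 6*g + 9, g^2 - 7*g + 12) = g - 3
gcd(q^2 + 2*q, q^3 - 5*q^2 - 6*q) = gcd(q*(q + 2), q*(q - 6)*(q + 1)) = q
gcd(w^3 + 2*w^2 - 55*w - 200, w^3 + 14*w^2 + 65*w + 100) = w^2 + 10*w + 25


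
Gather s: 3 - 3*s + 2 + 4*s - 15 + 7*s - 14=8*s - 24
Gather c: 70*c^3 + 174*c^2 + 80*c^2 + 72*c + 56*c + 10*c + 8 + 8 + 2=70*c^3 + 254*c^2 + 138*c + 18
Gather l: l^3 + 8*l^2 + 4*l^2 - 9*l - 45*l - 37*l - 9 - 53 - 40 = l^3 + 12*l^2 - 91*l - 102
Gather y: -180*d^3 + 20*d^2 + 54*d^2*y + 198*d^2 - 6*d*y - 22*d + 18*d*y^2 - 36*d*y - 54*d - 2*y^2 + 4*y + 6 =-180*d^3 + 218*d^2 - 76*d + y^2*(18*d - 2) + y*(54*d^2 - 42*d + 4) + 6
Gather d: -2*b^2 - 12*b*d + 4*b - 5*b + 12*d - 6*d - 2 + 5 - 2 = -2*b^2 - b + d*(6 - 12*b) + 1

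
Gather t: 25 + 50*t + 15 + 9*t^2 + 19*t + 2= 9*t^2 + 69*t + 42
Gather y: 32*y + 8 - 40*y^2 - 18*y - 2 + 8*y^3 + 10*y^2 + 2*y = 8*y^3 - 30*y^2 + 16*y + 6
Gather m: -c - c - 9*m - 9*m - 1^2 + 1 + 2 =-2*c - 18*m + 2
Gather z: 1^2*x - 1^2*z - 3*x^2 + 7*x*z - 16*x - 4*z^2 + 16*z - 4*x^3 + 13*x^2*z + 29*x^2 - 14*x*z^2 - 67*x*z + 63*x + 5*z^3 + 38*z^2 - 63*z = -4*x^3 + 26*x^2 + 48*x + 5*z^3 + z^2*(34 - 14*x) + z*(13*x^2 - 60*x - 48)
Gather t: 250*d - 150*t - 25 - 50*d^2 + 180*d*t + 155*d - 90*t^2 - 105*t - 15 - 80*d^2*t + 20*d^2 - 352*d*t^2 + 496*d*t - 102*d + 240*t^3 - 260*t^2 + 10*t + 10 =-30*d^2 + 303*d + 240*t^3 + t^2*(-352*d - 350) + t*(-80*d^2 + 676*d - 245) - 30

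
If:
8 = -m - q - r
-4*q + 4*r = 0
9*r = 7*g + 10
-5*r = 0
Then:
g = -10/7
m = -8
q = 0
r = 0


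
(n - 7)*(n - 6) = n^2 - 13*n + 42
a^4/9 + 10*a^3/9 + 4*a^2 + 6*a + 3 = (a/3 + 1)^2*(a + 1)*(a + 3)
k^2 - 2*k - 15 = (k - 5)*(k + 3)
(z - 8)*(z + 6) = z^2 - 2*z - 48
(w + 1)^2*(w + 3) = w^3 + 5*w^2 + 7*w + 3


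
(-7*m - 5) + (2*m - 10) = -5*m - 15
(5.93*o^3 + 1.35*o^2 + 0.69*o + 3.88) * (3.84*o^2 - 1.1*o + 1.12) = 22.7712*o^5 - 1.339*o^4 + 7.8062*o^3 + 15.6522*o^2 - 3.4952*o + 4.3456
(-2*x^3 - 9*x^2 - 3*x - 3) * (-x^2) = 2*x^5 + 9*x^4 + 3*x^3 + 3*x^2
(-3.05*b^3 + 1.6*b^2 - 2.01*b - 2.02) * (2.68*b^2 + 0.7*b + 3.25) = -8.174*b^5 + 2.153*b^4 - 14.1793*b^3 - 1.6206*b^2 - 7.9465*b - 6.565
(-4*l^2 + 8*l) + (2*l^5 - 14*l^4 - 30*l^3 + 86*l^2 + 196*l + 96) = 2*l^5 - 14*l^4 - 30*l^3 + 82*l^2 + 204*l + 96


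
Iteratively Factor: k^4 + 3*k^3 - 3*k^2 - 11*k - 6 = (k + 1)*(k^3 + 2*k^2 - 5*k - 6) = (k + 1)^2*(k^2 + k - 6) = (k + 1)^2*(k + 3)*(k - 2)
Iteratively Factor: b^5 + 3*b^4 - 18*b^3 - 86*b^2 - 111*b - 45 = (b + 1)*(b^4 + 2*b^3 - 20*b^2 - 66*b - 45) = (b - 5)*(b + 1)*(b^3 + 7*b^2 + 15*b + 9) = (b - 5)*(b + 1)^2*(b^2 + 6*b + 9) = (b - 5)*(b + 1)^2*(b + 3)*(b + 3)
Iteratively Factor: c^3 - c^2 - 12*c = (c + 3)*(c^2 - 4*c) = (c - 4)*(c + 3)*(c)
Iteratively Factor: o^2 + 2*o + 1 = (o + 1)*(o + 1)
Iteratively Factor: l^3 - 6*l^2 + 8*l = (l - 4)*(l^2 - 2*l) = l*(l - 4)*(l - 2)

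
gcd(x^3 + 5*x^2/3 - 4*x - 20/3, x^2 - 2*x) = x - 2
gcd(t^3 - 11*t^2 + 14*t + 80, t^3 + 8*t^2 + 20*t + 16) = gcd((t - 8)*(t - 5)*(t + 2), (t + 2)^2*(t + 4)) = t + 2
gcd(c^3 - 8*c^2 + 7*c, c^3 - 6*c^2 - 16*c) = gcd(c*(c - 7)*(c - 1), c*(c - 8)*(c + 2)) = c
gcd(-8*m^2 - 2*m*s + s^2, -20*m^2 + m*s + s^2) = -4*m + s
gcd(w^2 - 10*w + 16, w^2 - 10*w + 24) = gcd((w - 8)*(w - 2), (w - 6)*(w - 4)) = 1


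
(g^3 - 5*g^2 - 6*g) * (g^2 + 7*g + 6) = g^5 + 2*g^4 - 35*g^3 - 72*g^2 - 36*g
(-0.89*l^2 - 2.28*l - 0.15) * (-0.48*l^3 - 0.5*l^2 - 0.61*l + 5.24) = 0.4272*l^5 + 1.5394*l^4 + 1.7549*l^3 - 3.1978*l^2 - 11.8557*l - 0.786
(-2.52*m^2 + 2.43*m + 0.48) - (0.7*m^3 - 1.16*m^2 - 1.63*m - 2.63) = -0.7*m^3 - 1.36*m^2 + 4.06*m + 3.11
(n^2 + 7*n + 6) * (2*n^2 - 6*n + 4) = 2*n^4 + 8*n^3 - 26*n^2 - 8*n + 24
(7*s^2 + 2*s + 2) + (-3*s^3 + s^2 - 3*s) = -3*s^3 + 8*s^2 - s + 2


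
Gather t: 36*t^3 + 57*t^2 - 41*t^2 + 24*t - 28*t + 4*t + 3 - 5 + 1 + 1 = 36*t^3 + 16*t^2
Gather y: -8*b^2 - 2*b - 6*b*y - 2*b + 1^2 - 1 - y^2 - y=-8*b^2 - 4*b - y^2 + y*(-6*b - 1)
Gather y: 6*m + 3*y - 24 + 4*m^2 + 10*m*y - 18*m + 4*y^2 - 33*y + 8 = 4*m^2 - 12*m + 4*y^2 + y*(10*m - 30) - 16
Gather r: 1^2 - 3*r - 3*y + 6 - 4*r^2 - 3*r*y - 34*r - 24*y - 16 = -4*r^2 + r*(-3*y - 37) - 27*y - 9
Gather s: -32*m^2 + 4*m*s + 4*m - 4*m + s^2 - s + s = -32*m^2 + 4*m*s + s^2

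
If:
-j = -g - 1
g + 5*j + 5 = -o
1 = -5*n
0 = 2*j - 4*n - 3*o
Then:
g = -41/25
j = -16/25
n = -1/5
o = -4/25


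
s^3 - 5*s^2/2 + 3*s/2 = s*(s - 3/2)*(s - 1)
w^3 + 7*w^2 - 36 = (w - 2)*(w + 3)*(w + 6)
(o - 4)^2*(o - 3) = o^3 - 11*o^2 + 40*o - 48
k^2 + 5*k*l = k*(k + 5*l)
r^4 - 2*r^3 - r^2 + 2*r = r*(r - 2)*(r - 1)*(r + 1)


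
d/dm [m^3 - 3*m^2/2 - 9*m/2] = 3*m^2 - 3*m - 9/2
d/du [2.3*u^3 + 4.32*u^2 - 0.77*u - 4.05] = 6.9*u^2 + 8.64*u - 0.77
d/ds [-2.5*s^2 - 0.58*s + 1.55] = -5.0*s - 0.58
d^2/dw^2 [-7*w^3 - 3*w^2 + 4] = -42*w - 6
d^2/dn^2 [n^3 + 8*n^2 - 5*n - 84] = 6*n + 16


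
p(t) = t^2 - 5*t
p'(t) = 2*t - 5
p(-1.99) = 13.91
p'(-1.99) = -8.98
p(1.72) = -5.64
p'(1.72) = -1.56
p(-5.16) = 52.43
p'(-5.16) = -15.32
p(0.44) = -2.01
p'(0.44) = -4.12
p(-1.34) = 8.50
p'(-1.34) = -7.68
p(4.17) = -3.46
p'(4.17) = 3.34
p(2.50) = -6.25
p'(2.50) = 0.00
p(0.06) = -0.30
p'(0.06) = -4.88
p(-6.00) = 66.00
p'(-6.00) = -17.00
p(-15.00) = 300.00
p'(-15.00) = -35.00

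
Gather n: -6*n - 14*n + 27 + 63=90 - 20*n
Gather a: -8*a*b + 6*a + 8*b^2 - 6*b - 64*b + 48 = a*(6 - 8*b) + 8*b^2 - 70*b + 48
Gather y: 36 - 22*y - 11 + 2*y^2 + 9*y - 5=2*y^2 - 13*y + 20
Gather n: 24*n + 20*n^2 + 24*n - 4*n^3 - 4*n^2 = -4*n^3 + 16*n^2 + 48*n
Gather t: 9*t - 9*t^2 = -9*t^2 + 9*t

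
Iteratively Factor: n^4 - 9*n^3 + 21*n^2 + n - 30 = (n + 1)*(n^3 - 10*n^2 + 31*n - 30) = (n - 2)*(n + 1)*(n^2 - 8*n + 15) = (n - 3)*(n - 2)*(n + 1)*(n - 5)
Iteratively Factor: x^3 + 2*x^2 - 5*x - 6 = (x + 1)*(x^2 + x - 6) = (x - 2)*(x + 1)*(x + 3)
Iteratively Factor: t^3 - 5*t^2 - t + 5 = (t - 5)*(t^2 - 1) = (t - 5)*(t - 1)*(t + 1)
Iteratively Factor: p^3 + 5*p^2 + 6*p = (p)*(p^2 + 5*p + 6) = p*(p + 2)*(p + 3)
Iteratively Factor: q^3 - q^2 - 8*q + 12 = (q + 3)*(q^2 - 4*q + 4) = (q - 2)*(q + 3)*(q - 2)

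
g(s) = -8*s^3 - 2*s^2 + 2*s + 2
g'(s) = -24*s^2 - 4*s + 2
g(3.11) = -251.77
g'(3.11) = -242.57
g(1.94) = -60.06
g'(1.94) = -96.09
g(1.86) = -52.68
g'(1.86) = -88.47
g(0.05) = 2.09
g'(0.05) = 1.74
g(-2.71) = 141.11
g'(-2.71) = -163.42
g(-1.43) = 18.44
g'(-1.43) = -41.36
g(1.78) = -45.89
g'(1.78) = -81.16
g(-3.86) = 424.58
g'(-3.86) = -340.15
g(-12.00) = 13514.00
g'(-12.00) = -3406.00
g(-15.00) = 26522.00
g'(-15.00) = -5338.00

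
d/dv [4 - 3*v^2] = -6*v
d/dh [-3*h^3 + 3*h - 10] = 3 - 9*h^2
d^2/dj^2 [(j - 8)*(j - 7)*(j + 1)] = 6*j - 28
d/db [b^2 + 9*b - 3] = 2*b + 9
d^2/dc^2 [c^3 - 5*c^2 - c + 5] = 6*c - 10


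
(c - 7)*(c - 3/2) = c^2 - 17*c/2 + 21/2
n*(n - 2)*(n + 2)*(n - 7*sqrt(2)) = n^4 - 7*sqrt(2)*n^3 - 4*n^2 + 28*sqrt(2)*n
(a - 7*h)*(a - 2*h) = a^2 - 9*a*h + 14*h^2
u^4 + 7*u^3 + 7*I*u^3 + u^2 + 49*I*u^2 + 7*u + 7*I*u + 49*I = (u + 7)*(u - I)*(u + I)*(u + 7*I)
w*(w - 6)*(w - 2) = w^3 - 8*w^2 + 12*w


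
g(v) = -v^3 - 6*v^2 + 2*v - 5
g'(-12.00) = -286.00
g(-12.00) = 835.00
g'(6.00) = -178.00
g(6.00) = -425.00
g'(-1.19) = 12.03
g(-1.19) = -14.19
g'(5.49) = -154.30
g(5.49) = -340.33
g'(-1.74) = 13.80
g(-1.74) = -21.38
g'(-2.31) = 13.71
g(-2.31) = -29.31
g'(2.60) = -49.48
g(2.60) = -57.94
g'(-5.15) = -15.77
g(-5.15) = -37.84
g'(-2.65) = 12.73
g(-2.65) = -33.83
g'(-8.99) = -132.58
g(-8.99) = 218.67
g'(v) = -3*v^2 - 12*v + 2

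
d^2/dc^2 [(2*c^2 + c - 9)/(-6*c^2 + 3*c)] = 2*(-8*c^3 + 108*c^2 - 54*c + 9)/(3*c^3*(8*c^3 - 12*c^2 + 6*c - 1))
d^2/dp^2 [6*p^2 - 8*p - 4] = 12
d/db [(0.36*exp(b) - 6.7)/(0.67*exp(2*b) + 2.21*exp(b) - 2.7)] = (-0.2412*exp(2*b) + 8.978*exp(b) + 13.835)*exp(b)/(0.4489*exp(4*b) + 2.9614*exp(3*b) + 1.2661*exp(2*b) - 11.934*exp(b) + 7.29)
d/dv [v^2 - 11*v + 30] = 2*v - 11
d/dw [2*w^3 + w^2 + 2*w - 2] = 6*w^2 + 2*w + 2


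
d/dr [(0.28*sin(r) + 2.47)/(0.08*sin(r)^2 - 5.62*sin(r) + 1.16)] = (-0.0224*sin(r)^2 - 0.3952*sin(r) + 14.2062)*cos(r)/(0.0064*sin(r)^4 - 0.8992*sin(r)^3 + 31.77*sin(r)^2 - 13.0384*sin(r) + 1.3456)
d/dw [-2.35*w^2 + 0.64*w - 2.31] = 0.64 - 4.7*w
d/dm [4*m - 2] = 4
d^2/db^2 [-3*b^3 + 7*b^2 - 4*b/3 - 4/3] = 14 - 18*b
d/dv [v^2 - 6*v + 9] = 2*v - 6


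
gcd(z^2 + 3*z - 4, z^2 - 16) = z + 4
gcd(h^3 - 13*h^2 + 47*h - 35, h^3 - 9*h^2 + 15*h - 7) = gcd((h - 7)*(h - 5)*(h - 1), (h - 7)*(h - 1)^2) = h^2 - 8*h + 7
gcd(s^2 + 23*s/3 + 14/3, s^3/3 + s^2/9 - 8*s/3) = 1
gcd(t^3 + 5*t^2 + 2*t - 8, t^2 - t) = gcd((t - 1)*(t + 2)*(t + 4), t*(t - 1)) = t - 1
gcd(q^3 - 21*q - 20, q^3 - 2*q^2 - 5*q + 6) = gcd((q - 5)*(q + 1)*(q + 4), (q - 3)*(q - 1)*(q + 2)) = 1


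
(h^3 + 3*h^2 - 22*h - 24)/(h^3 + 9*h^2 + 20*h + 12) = (h - 4)/(h + 2)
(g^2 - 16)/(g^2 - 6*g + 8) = (g + 4)/(g - 2)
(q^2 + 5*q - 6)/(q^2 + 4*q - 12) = (q - 1)/(q - 2)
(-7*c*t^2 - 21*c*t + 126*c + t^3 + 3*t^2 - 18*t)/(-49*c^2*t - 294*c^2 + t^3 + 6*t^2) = (t - 3)/(7*c + t)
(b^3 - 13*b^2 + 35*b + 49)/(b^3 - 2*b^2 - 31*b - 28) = (b - 7)/(b + 4)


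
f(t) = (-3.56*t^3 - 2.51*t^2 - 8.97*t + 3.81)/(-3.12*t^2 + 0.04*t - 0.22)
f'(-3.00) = 0.75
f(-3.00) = -3.67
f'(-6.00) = 1.05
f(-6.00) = -6.53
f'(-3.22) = 0.80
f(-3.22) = -3.84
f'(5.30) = 1.06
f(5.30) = 7.35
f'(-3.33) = 0.83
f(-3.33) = -3.93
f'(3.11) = 0.94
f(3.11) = 5.13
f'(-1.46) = -0.79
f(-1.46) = -3.27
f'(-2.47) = 0.54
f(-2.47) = -3.32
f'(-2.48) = 0.54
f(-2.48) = -3.33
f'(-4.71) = 0.99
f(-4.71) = -5.20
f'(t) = (6.24*t - 0.04)*(-3.56*t^3 - 2.51*t^2 - 8.97*t + 3.81)/(-3.12*t^2 + 0.04*t - 0.22)^2 + (-10.68*t^2 - 5.02*t - 8.97)/(-3.12*t^2 + 0.04*t - 0.22)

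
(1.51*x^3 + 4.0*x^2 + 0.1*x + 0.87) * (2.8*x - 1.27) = 4.228*x^4 + 9.2823*x^3 - 4.8*x^2 + 2.309*x - 1.1049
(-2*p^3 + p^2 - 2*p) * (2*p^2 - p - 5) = -4*p^5 + 4*p^4 + 5*p^3 - 3*p^2 + 10*p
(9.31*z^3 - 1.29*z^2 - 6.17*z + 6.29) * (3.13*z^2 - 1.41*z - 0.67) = 29.1403*z^5 - 17.1648*z^4 - 23.7309*z^3 + 29.2517*z^2 - 4.735*z - 4.2143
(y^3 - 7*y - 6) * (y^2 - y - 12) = y^5 - y^4 - 19*y^3 + y^2 + 90*y + 72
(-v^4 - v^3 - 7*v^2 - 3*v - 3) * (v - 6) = -v^5 + 5*v^4 - v^3 + 39*v^2 + 15*v + 18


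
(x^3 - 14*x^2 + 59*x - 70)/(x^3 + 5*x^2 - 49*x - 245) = (x^2 - 7*x + 10)/(x^2 + 12*x + 35)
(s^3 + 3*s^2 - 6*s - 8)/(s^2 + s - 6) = (s^2 + 5*s + 4)/(s + 3)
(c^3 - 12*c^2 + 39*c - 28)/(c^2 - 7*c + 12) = (c^2 - 8*c + 7)/(c - 3)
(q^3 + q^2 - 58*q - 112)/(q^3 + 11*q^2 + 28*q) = (q^2 - 6*q - 16)/(q*(q + 4))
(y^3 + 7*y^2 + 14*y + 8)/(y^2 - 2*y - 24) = (y^2 + 3*y + 2)/(y - 6)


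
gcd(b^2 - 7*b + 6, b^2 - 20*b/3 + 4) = b - 6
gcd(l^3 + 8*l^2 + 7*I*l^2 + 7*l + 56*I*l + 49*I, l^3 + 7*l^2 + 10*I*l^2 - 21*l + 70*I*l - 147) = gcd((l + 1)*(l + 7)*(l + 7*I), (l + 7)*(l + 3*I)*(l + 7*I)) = l^2 + l*(7 + 7*I) + 49*I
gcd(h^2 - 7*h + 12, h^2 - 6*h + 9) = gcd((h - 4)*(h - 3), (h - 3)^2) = h - 3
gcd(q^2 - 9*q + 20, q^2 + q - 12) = 1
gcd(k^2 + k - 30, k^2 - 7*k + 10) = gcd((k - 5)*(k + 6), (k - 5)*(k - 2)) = k - 5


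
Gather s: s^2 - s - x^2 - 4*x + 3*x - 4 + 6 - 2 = s^2 - s - x^2 - x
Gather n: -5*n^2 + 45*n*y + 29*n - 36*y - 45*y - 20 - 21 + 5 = -5*n^2 + n*(45*y + 29) - 81*y - 36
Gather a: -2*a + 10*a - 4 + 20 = 8*a + 16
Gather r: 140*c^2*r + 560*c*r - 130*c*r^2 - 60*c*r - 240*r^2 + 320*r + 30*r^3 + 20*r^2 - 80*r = 30*r^3 + r^2*(-130*c - 220) + r*(140*c^2 + 500*c + 240)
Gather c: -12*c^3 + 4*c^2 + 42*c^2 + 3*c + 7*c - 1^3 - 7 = -12*c^3 + 46*c^2 + 10*c - 8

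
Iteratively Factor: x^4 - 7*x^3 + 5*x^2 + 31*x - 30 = (x - 3)*(x^3 - 4*x^2 - 7*x + 10) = (x - 3)*(x - 1)*(x^2 - 3*x - 10) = (x - 5)*(x - 3)*(x - 1)*(x + 2)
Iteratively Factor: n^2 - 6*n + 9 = (n - 3)*(n - 3)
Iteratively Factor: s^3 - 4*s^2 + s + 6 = (s + 1)*(s^2 - 5*s + 6) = (s - 2)*(s + 1)*(s - 3)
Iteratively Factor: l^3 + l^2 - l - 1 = (l - 1)*(l^2 + 2*l + 1) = (l - 1)*(l + 1)*(l + 1)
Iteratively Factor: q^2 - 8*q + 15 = (q - 3)*(q - 5)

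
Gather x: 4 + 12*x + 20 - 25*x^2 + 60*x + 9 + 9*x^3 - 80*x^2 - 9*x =9*x^3 - 105*x^2 + 63*x + 33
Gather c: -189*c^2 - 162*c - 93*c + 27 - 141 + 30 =-189*c^2 - 255*c - 84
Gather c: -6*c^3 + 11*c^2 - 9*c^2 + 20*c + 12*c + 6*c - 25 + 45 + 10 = -6*c^3 + 2*c^2 + 38*c + 30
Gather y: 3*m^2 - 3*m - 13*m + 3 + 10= 3*m^2 - 16*m + 13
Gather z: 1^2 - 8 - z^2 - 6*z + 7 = -z^2 - 6*z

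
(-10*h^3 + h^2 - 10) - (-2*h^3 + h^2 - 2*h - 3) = -8*h^3 + 2*h - 7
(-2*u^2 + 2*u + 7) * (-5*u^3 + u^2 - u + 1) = 10*u^5 - 12*u^4 - 31*u^3 + 3*u^2 - 5*u + 7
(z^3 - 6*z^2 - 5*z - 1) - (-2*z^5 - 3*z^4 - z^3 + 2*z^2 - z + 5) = 2*z^5 + 3*z^4 + 2*z^3 - 8*z^2 - 4*z - 6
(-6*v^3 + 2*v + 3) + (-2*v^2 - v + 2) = -6*v^3 - 2*v^2 + v + 5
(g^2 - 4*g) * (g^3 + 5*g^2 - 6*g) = g^5 + g^4 - 26*g^3 + 24*g^2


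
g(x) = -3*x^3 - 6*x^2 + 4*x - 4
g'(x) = -9*x^2 - 12*x + 4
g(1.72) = -30.14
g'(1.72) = -43.27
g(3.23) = -154.77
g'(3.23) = -128.66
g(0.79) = -6.06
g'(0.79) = -11.10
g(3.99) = -274.12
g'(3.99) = -187.16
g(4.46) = -371.66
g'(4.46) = -228.54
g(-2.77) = 2.64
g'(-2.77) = -31.82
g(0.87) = -7.04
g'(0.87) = -13.25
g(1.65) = -27.21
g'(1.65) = -40.30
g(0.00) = -4.00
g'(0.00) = 4.00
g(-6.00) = 404.00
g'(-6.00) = -248.00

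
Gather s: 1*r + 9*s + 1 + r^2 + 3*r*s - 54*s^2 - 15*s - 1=r^2 + r - 54*s^2 + s*(3*r - 6)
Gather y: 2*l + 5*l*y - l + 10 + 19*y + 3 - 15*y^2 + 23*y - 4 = l - 15*y^2 + y*(5*l + 42) + 9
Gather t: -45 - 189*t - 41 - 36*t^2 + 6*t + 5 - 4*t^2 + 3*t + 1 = -40*t^2 - 180*t - 80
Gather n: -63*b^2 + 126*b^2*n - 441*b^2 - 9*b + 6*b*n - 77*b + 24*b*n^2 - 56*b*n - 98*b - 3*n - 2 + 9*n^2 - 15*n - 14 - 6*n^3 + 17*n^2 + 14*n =-504*b^2 - 184*b - 6*n^3 + n^2*(24*b + 26) + n*(126*b^2 - 50*b - 4) - 16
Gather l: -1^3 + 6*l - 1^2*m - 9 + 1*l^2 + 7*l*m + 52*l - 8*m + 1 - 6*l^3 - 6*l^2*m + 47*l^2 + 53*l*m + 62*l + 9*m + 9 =-6*l^3 + l^2*(48 - 6*m) + l*(60*m + 120)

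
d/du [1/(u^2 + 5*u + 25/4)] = 16*(-2*u - 5)/(4*u^2 + 20*u + 25)^2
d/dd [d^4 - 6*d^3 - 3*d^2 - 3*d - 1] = 4*d^3 - 18*d^2 - 6*d - 3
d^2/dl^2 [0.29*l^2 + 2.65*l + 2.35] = 0.580000000000000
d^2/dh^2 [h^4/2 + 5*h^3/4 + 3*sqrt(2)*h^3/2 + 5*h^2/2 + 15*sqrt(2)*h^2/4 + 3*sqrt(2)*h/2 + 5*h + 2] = 6*h^2 + 15*h/2 + 9*sqrt(2)*h + 5 + 15*sqrt(2)/2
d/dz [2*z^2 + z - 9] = 4*z + 1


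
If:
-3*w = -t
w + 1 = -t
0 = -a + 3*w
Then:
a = -3/4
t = -3/4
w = -1/4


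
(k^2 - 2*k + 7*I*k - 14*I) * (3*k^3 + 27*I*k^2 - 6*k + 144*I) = 3*k^5 - 6*k^4 + 48*I*k^4 - 195*k^3 - 96*I*k^3 + 390*k^2 + 102*I*k^2 - 1008*k - 204*I*k + 2016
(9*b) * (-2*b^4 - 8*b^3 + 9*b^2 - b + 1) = -18*b^5 - 72*b^4 + 81*b^3 - 9*b^2 + 9*b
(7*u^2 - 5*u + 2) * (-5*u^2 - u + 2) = -35*u^4 + 18*u^3 + 9*u^2 - 12*u + 4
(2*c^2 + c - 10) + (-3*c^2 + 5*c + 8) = -c^2 + 6*c - 2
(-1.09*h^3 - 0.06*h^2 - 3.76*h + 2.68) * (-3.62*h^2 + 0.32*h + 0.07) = 3.9458*h^5 - 0.1316*h^4 + 13.5157*h^3 - 10.909*h^2 + 0.5944*h + 0.1876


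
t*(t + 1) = t^2 + t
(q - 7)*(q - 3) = q^2 - 10*q + 21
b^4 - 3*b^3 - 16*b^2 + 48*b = b*(b - 4)*(b - 3)*(b + 4)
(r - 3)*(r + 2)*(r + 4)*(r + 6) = r^4 + 9*r^3 + 8*r^2 - 84*r - 144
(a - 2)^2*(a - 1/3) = a^3 - 13*a^2/3 + 16*a/3 - 4/3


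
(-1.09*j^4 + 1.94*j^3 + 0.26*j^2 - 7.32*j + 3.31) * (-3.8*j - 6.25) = 4.142*j^5 - 0.559499999999999*j^4 - 13.113*j^3 + 26.191*j^2 + 33.172*j - 20.6875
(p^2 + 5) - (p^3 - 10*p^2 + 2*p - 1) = -p^3 + 11*p^2 - 2*p + 6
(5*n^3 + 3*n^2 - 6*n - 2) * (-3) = -15*n^3 - 9*n^2 + 18*n + 6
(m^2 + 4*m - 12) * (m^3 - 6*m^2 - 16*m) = m^5 - 2*m^4 - 52*m^3 + 8*m^2 + 192*m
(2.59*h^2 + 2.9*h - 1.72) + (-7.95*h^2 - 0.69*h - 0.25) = -5.36*h^2 + 2.21*h - 1.97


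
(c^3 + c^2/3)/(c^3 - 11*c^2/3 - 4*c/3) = c/(c - 4)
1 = 1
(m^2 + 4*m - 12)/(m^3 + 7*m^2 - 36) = 1/(m + 3)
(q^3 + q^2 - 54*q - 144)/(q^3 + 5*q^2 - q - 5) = (q^3 + q^2 - 54*q - 144)/(q^3 + 5*q^2 - q - 5)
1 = 1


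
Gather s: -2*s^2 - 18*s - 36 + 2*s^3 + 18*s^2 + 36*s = 2*s^3 + 16*s^2 + 18*s - 36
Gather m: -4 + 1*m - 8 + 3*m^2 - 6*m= 3*m^2 - 5*m - 12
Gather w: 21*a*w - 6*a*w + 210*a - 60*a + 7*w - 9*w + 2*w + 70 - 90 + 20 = 15*a*w + 150*a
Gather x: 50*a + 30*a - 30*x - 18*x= 80*a - 48*x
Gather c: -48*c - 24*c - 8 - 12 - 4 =-72*c - 24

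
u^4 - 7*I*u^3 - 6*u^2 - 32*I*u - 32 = (u - 4*I)^2*(u - I)*(u + 2*I)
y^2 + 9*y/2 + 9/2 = (y + 3/2)*(y + 3)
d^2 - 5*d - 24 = (d - 8)*(d + 3)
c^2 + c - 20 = (c - 4)*(c + 5)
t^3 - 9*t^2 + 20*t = t*(t - 5)*(t - 4)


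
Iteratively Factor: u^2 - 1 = (u - 1)*(u + 1)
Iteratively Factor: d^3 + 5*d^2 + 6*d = (d)*(d^2 + 5*d + 6) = d*(d + 3)*(d + 2)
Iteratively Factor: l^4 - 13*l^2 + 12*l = (l - 3)*(l^3 + 3*l^2 - 4*l) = l*(l - 3)*(l^2 + 3*l - 4) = l*(l - 3)*(l + 4)*(l - 1)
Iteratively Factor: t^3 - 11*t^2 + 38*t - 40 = (t - 4)*(t^2 - 7*t + 10) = (t - 5)*(t - 4)*(t - 2)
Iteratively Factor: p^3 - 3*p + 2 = (p + 2)*(p^2 - 2*p + 1) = (p - 1)*(p + 2)*(p - 1)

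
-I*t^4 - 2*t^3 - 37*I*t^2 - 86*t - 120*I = (t - 5*I)*(t - 4*I)*(t + 6*I)*(-I*t + 1)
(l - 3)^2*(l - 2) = l^3 - 8*l^2 + 21*l - 18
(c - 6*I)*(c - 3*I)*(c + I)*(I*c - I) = I*c^4 + 8*c^3 - I*c^3 - 8*c^2 - 9*I*c^2 + 18*c + 9*I*c - 18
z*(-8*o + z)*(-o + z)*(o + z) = 8*o^3*z - o^2*z^2 - 8*o*z^3 + z^4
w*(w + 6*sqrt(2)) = w^2 + 6*sqrt(2)*w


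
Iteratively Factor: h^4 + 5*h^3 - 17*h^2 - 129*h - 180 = (h + 3)*(h^3 + 2*h^2 - 23*h - 60) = (h - 5)*(h + 3)*(h^2 + 7*h + 12) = (h - 5)*(h + 3)*(h + 4)*(h + 3)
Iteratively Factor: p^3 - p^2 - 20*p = (p - 5)*(p^2 + 4*p) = p*(p - 5)*(p + 4)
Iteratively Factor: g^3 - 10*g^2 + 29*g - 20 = (g - 1)*(g^2 - 9*g + 20) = (g - 4)*(g - 1)*(g - 5)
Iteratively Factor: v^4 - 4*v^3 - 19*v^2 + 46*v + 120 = (v - 5)*(v^3 + v^2 - 14*v - 24) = (v - 5)*(v + 3)*(v^2 - 2*v - 8) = (v - 5)*(v + 2)*(v + 3)*(v - 4)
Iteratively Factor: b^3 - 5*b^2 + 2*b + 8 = (b + 1)*(b^2 - 6*b + 8) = (b - 4)*(b + 1)*(b - 2)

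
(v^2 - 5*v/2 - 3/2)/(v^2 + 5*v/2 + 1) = (v - 3)/(v + 2)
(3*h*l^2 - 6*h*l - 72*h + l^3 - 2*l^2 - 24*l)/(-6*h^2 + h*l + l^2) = (-l^2 + 2*l + 24)/(2*h - l)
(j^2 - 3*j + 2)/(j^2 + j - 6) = (j - 1)/(j + 3)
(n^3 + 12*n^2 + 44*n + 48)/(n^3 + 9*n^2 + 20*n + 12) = (n + 4)/(n + 1)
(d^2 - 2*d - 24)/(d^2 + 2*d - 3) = (d^2 - 2*d - 24)/(d^2 + 2*d - 3)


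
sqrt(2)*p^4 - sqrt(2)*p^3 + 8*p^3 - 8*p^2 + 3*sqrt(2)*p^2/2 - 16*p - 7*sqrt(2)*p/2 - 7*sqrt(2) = (p - 2)*(p + sqrt(2)/2)*(p + 7*sqrt(2)/2)*(sqrt(2)*p + sqrt(2))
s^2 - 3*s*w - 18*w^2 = (s - 6*w)*(s + 3*w)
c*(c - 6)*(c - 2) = c^3 - 8*c^2 + 12*c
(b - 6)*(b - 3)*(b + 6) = b^3 - 3*b^2 - 36*b + 108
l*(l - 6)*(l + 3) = l^3 - 3*l^2 - 18*l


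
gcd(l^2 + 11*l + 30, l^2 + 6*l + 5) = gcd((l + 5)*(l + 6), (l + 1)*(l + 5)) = l + 5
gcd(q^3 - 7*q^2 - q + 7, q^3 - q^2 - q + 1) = q^2 - 1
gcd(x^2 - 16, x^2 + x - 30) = 1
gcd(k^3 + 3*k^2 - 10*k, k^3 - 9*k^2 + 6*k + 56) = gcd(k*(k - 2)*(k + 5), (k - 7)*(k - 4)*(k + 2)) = 1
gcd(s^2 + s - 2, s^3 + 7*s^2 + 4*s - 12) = s^2 + s - 2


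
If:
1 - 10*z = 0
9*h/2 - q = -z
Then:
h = 2*q/9 - 1/45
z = 1/10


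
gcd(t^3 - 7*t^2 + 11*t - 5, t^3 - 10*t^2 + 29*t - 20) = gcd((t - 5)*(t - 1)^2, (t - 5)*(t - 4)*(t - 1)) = t^2 - 6*t + 5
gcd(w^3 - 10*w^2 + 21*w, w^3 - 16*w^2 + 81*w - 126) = w^2 - 10*w + 21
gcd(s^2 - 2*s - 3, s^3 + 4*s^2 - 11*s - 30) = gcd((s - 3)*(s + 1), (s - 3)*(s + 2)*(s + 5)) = s - 3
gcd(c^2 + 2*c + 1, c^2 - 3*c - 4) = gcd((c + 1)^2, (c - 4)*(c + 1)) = c + 1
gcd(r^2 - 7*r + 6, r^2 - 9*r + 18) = r - 6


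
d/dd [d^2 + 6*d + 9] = 2*d + 6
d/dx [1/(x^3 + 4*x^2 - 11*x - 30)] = (-3*x^2 - 8*x + 11)/(x^3 + 4*x^2 - 11*x - 30)^2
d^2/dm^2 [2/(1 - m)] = -4/(m - 1)^3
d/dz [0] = 0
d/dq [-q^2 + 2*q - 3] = 2 - 2*q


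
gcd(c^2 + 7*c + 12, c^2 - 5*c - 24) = c + 3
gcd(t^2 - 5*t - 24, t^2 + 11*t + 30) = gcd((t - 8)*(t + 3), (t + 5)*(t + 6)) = 1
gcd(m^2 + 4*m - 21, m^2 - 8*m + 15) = m - 3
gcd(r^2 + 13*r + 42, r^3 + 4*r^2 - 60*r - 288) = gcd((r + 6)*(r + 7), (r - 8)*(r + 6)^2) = r + 6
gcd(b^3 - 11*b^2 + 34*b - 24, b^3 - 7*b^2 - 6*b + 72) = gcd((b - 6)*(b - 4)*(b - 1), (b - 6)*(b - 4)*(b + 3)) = b^2 - 10*b + 24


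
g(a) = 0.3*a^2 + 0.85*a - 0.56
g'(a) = 0.6*a + 0.85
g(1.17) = 0.85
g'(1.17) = 1.55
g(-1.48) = -1.16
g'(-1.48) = -0.04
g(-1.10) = -1.13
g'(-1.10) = 0.19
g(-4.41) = 1.53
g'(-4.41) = -1.80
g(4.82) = 10.51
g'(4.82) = 3.74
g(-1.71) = -1.14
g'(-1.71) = -0.18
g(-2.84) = -0.55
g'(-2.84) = -0.85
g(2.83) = 4.25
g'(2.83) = 2.55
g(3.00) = 4.69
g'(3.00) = 2.65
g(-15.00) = 54.19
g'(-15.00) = -8.15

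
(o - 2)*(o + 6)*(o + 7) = o^3 + 11*o^2 + 16*o - 84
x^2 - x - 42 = (x - 7)*(x + 6)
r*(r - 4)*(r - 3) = r^3 - 7*r^2 + 12*r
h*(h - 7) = h^2 - 7*h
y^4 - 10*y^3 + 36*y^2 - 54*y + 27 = (y - 3)^3*(y - 1)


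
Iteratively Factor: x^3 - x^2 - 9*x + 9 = (x - 1)*(x^2 - 9) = (x - 1)*(x + 3)*(x - 3)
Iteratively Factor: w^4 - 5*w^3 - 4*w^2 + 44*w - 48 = (w - 2)*(w^3 - 3*w^2 - 10*w + 24) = (w - 2)^2*(w^2 - w - 12) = (w - 4)*(w - 2)^2*(w + 3)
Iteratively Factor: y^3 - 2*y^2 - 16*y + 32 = (y - 4)*(y^2 + 2*y - 8) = (y - 4)*(y + 4)*(y - 2)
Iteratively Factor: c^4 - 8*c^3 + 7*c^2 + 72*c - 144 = (c - 4)*(c^3 - 4*c^2 - 9*c + 36) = (c - 4)^2*(c^2 - 9) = (c - 4)^2*(c + 3)*(c - 3)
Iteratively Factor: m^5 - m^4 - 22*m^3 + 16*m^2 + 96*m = (m - 4)*(m^4 + 3*m^3 - 10*m^2 - 24*m) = (m - 4)*(m + 4)*(m^3 - m^2 - 6*m) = m*(m - 4)*(m + 4)*(m^2 - m - 6) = m*(m - 4)*(m + 2)*(m + 4)*(m - 3)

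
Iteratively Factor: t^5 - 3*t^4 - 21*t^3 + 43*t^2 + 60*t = (t - 3)*(t^4 - 21*t^2 - 20*t) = t*(t - 3)*(t^3 - 21*t - 20) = t*(t - 5)*(t - 3)*(t^2 + 5*t + 4) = t*(t - 5)*(t - 3)*(t + 4)*(t + 1)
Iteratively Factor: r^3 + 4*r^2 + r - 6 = (r - 1)*(r^2 + 5*r + 6) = (r - 1)*(r + 2)*(r + 3)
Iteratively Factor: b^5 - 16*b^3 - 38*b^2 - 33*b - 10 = (b + 2)*(b^4 - 2*b^3 - 12*b^2 - 14*b - 5) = (b + 1)*(b + 2)*(b^3 - 3*b^2 - 9*b - 5) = (b - 5)*(b + 1)*(b + 2)*(b^2 + 2*b + 1) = (b - 5)*(b + 1)^2*(b + 2)*(b + 1)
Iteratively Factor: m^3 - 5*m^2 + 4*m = (m)*(m^2 - 5*m + 4) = m*(m - 1)*(m - 4)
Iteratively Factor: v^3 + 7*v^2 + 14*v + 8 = (v + 2)*(v^2 + 5*v + 4) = (v + 2)*(v + 4)*(v + 1)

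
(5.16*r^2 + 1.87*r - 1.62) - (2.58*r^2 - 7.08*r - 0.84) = 2.58*r^2 + 8.95*r - 0.78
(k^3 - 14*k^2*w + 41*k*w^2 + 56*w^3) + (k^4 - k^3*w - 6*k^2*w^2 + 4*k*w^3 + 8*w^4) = k^4 - k^3*w + k^3 - 6*k^2*w^2 - 14*k^2*w + 4*k*w^3 + 41*k*w^2 + 8*w^4 + 56*w^3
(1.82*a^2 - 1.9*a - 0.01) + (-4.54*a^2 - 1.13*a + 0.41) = -2.72*a^2 - 3.03*a + 0.4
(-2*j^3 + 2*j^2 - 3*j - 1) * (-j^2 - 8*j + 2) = 2*j^5 + 14*j^4 - 17*j^3 + 29*j^2 + 2*j - 2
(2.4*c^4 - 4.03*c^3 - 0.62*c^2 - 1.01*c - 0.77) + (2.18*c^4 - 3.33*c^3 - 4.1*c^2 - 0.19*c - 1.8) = 4.58*c^4 - 7.36*c^3 - 4.72*c^2 - 1.2*c - 2.57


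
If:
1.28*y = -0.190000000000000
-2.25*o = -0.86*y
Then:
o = -0.06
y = -0.15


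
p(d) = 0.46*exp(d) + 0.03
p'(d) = 0.46*exp(d)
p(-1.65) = 0.12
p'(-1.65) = 0.09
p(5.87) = 162.98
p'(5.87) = 162.95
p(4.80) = 55.92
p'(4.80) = 55.89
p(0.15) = 0.56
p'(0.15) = 0.53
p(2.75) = 7.23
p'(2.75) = 7.20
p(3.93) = 23.45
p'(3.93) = 23.42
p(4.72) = 51.63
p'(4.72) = 51.60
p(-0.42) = 0.33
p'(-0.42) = 0.30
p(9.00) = 3727.45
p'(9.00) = 3727.42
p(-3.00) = 0.05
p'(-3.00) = 0.02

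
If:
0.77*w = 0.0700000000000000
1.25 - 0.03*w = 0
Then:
No Solution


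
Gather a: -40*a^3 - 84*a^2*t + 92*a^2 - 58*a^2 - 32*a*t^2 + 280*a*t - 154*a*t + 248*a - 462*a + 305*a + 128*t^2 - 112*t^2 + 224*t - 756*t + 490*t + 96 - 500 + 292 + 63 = -40*a^3 + a^2*(34 - 84*t) + a*(-32*t^2 + 126*t + 91) + 16*t^2 - 42*t - 49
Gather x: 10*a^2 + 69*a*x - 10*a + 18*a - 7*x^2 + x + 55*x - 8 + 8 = 10*a^2 + 8*a - 7*x^2 + x*(69*a + 56)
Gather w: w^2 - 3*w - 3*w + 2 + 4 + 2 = w^2 - 6*w + 8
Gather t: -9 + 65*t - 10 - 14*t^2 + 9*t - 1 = -14*t^2 + 74*t - 20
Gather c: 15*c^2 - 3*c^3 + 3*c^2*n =-3*c^3 + c^2*(3*n + 15)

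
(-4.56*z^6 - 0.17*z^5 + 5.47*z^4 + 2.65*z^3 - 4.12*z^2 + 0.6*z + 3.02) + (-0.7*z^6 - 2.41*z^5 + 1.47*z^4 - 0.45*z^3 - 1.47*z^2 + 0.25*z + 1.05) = -5.26*z^6 - 2.58*z^5 + 6.94*z^4 + 2.2*z^3 - 5.59*z^2 + 0.85*z + 4.07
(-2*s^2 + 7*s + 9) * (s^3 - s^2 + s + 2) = -2*s^5 + 9*s^4 - 6*s^2 + 23*s + 18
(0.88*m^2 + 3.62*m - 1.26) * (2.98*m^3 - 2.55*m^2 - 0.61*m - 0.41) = 2.6224*m^5 + 8.5436*m^4 - 13.5226*m^3 + 0.643999999999999*m^2 - 0.7156*m + 0.5166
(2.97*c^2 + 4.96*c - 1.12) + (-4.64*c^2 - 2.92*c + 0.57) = -1.67*c^2 + 2.04*c - 0.55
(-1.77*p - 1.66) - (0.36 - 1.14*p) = -0.63*p - 2.02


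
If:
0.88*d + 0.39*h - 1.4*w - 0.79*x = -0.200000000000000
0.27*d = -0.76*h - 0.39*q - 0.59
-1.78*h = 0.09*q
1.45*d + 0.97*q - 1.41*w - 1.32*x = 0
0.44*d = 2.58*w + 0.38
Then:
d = -3.41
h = -0.05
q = 0.94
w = -0.73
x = -2.28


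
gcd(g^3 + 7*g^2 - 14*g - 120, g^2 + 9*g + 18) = g + 6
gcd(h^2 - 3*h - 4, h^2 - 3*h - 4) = h^2 - 3*h - 4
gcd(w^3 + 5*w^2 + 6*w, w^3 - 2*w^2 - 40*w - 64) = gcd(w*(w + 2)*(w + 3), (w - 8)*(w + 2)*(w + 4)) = w + 2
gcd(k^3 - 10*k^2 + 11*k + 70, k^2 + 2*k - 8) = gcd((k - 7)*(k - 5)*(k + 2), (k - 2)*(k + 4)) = 1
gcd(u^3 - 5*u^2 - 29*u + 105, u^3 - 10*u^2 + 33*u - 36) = u - 3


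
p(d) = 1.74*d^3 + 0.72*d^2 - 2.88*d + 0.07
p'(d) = 5.22*d^2 + 1.44*d - 2.88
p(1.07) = -0.06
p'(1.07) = 4.64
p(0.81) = -0.87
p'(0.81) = 1.71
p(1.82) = 7.70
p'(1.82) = 17.03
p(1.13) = 0.25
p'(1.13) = 5.41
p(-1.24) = 1.43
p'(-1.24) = 3.36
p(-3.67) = -65.67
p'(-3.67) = 62.14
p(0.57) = -1.02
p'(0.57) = -0.36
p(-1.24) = 1.43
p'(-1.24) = 3.36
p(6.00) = 384.55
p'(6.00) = 193.68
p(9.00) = 1300.93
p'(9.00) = 432.90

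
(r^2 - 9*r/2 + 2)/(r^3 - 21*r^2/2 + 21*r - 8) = (r - 4)/(r^2 - 10*r + 16)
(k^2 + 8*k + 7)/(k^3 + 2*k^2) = (k^2 + 8*k + 7)/(k^2*(k + 2))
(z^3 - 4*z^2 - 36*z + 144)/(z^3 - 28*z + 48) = (z - 6)/(z - 2)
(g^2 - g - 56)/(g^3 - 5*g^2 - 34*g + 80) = (g + 7)/(g^2 + 3*g - 10)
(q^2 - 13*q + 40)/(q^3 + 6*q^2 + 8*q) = (q^2 - 13*q + 40)/(q*(q^2 + 6*q + 8))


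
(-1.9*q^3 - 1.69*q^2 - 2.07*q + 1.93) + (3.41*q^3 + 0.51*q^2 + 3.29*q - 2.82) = 1.51*q^3 - 1.18*q^2 + 1.22*q - 0.89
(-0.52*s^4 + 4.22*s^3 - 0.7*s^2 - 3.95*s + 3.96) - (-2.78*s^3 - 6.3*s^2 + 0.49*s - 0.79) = -0.52*s^4 + 7.0*s^3 + 5.6*s^2 - 4.44*s + 4.75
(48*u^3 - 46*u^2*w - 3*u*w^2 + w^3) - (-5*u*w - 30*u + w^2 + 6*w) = 48*u^3 - 46*u^2*w - 3*u*w^2 + 5*u*w + 30*u + w^3 - w^2 - 6*w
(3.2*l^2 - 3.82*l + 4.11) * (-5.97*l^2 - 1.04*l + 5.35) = -19.104*l^4 + 19.4774*l^3 - 3.4439*l^2 - 24.7114*l + 21.9885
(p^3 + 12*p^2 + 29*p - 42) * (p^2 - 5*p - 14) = p^5 + 7*p^4 - 45*p^3 - 355*p^2 - 196*p + 588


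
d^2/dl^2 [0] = 0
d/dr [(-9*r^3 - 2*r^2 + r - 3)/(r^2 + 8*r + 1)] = (-9*r^4 - 144*r^3 - 44*r^2 + 2*r + 25)/(r^4 + 16*r^3 + 66*r^2 + 16*r + 1)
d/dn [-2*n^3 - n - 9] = -6*n^2 - 1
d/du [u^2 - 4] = 2*u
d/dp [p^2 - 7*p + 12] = 2*p - 7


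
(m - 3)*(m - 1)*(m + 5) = m^3 + m^2 - 17*m + 15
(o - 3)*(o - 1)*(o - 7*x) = o^3 - 7*o^2*x - 4*o^2 + 28*o*x + 3*o - 21*x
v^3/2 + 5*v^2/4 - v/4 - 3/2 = (v/2 + 1)*(v - 1)*(v + 3/2)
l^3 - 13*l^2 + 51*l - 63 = (l - 7)*(l - 3)^2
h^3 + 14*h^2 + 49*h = h*(h + 7)^2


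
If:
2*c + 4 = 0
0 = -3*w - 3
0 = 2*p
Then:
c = -2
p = 0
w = -1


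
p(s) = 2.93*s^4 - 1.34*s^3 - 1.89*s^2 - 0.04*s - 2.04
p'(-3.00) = -341.32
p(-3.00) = 254.58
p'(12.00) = 19627.88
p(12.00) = 58166.28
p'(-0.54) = -1.02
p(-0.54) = -2.11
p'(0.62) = -1.14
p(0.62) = -2.68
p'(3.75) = 547.30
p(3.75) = 479.99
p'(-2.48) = -194.16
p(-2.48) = 117.71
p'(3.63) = 493.86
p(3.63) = 417.55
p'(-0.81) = -5.84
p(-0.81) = -1.27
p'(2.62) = 173.24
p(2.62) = 98.84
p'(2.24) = 103.05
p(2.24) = 47.09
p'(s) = 11.72*s^3 - 4.02*s^2 - 3.78*s - 0.04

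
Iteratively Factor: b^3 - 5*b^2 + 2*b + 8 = (b - 4)*(b^2 - b - 2) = (b - 4)*(b + 1)*(b - 2)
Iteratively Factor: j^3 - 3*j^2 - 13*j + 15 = (j + 3)*(j^2 - 6*j + 5) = (j - 1)*(j + 3)*(j - 5)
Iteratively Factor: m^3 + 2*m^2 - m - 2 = (m + 1)*(m^2 + m - 2) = (m + 1)*(m + 2)*(m - 1)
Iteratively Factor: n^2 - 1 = (n + 1)*(n - 1)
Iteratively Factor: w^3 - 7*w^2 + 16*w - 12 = (w - 2)*(w^2 - 5*w + 6) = (w - 3)*(w - 2)*(w - 2)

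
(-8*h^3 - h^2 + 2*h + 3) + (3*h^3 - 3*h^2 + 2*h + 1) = -5*h^3 - 4*h^2 + 4*h + 4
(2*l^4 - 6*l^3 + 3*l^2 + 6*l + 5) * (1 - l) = -2*l^5 + 8*l^4 - 9*l^3 - 3*l^2 + l + 5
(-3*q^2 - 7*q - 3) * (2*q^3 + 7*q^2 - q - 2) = -6*q^5 - 35*q^4 - 52*q^3 - 8*q^2 + 17*q + 6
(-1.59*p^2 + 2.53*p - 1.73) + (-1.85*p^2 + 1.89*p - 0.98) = -3.44*p^2 + 4.42*p - 2.71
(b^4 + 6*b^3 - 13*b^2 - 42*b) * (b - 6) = b^5 - 49*b^3 + 36*b^2 + 252*b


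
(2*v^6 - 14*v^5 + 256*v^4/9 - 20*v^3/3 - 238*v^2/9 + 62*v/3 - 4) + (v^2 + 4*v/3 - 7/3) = 2*v^6 - 14*v^5 + 256*v^4/9 - 20*v^3/3 - 229*v^2/9 + 22*v - 19/3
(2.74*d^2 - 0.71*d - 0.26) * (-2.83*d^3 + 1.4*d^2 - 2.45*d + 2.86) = -7.7542*d^5 + 5.8453*d^4 - 6.9712*d^3 + 9.2119*d^2 - 1.3936*d - 0.7436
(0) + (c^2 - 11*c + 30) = c^2 - 11*c + 30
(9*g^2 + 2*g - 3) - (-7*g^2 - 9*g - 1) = 16*g^2 + 11*g - 2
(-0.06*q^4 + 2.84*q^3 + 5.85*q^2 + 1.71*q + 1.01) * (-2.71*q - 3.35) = 0.1626*q^5 - 7.4954*q^4 - 25.3675*q^3 - 24.2316*q^2 - 8.4656*q - 3.3835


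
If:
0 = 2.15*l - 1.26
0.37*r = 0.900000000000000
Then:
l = 0.59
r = 2.43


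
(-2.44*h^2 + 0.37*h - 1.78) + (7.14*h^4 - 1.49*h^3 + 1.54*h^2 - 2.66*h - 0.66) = 7.14*h^4 - 1.49*h^3 - 0.9*h^2 - 2.29*h - 2.44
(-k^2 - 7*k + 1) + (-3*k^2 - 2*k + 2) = -4*k^2 - 9*k + 3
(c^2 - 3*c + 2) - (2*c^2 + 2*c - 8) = -c^2 - 5*c + 10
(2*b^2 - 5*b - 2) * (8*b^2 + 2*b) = 16*b^4 - 36*b^3 - 26*b^2 - 4*b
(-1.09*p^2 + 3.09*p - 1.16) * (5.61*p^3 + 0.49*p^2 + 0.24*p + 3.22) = -6.1149*p^5 + 16.8008*p^4 - 5.2551*p^3 - 3.3366*p^2 + 9.6714*p - 3.7352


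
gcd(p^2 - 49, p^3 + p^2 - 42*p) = p + 7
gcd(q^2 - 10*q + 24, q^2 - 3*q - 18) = q - 6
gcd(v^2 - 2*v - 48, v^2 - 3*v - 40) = v - 8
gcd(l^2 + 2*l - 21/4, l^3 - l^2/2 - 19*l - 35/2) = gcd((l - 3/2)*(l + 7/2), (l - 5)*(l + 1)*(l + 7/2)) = l + 7/2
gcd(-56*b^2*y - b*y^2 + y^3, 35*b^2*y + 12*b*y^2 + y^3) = 7*b*y + y^2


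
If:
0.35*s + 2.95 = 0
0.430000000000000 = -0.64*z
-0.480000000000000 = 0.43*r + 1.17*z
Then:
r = 0.71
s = -8.43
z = -0.67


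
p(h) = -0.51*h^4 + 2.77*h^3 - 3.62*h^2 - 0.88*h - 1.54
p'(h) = -2.04*h^3 + 8.31*h^2 - 7.24*h - 0.88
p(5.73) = -154.09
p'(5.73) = -153.31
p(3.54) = -7.23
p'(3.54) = -12.87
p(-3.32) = -201.85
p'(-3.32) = 189.41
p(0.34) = -2.16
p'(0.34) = -2.46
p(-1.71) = -28.83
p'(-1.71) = 46.00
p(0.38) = -2.26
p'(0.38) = -2.54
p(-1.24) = -12.50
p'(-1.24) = 24.76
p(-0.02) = -1.52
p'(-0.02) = -0.73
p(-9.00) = -5652.28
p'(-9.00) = 2224.55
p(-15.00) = -35970.34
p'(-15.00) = 8862.47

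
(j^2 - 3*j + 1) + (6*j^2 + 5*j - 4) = 7*j^2 + 2*j - 3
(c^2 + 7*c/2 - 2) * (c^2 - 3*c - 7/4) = c^4 + c^3/2 - 57*c^2/4 - c/8 + 7/2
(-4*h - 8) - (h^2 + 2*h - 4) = -h^2 - 6*h - 4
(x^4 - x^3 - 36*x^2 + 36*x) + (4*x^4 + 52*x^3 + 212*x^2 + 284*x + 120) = 5*x^4 + 51*x^3 + 176*x^2 + 320*x + 120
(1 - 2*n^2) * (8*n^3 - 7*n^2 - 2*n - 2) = -16*n^5 + 14*n^4 + 12*n^3 - 3*n^2 - 2*n - 2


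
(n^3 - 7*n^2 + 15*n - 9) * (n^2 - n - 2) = n^5 - 8*n^4 + 20*n^3 - 10*n^2 - 21*n + 18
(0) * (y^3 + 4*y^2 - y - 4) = 0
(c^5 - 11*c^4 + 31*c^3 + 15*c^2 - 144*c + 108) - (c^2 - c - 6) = c^5 - 11*c^4 + 31*c^3 + 14*c^2 - 143*c + 114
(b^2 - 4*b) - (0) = b^2 - 4*b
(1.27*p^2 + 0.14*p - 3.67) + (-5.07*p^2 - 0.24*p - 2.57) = -3.8*p^2 - 0.1*p - 6.24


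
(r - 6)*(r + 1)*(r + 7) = r^3 + 2*r^2 - 41*r - 42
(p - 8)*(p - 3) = p^2 - 11*p + 24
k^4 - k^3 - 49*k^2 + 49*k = k*(k - 7)*(k - 1)*(k + 7)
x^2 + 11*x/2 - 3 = (x - 1/2)*(x + 6)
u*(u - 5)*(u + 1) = u^3 - 4*u^2 - 5*u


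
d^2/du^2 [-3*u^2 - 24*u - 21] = -6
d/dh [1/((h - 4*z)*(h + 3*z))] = (-2*h + z)/(h^4 - 2*h^3*z - 23*h^2*z^2 + 24*h*z^3 + 144*z^4)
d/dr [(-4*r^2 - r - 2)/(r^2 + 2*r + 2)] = (-7*r^2 - 12*r + 2)/(r^4 + 4*r^3 + 8*r^2 + 8*r + 4)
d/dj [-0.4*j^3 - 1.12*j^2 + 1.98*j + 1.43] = -1.2*j^2 - 2.24*j + 1.98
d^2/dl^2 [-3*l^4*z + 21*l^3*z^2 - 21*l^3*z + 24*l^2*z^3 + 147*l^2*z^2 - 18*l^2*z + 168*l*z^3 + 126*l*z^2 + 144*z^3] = 6*z*(-6*l^2 + 21*l*z - 21*l + 8*z^2 + 49*z - 6)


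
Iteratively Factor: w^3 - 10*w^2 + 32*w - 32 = (w - 2)*(w^2 - 8*w + 16) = (w - 4)*(w - 2)*(w - 4)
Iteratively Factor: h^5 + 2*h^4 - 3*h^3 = (h + 3)*(h^4 - h^3) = h*(h + 3)*(h^3 - h^2) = h^2*(h + 3)*(h^2 - h) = h^2*(h - 1)*(h + 3)*(h)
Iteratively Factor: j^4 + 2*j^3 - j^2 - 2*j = (j)*(j^3 + 2*j^2 - j - 2) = j*(j + 1)*(j^2 + j - 2) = j*(j + 1)*(j + 2)*(j - 1)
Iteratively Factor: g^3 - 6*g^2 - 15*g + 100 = (g + 4)*(g^2 - 10*g + 25) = (g - 5)*(g + 4)*(g - 5)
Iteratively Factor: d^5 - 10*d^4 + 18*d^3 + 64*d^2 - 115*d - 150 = (d - 5)*(d^4 - 5*d^3 - 7*d^2 + 29*d + 30) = (d - 5)*(d + 2)*(d^3 - 7*d^2 + 7*d + 15) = (d - 5)^2*(d + 2)*(d^2 - 2*d - 3) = (d - 5)^2*(d + 1)*(d + 2)*(d - 3)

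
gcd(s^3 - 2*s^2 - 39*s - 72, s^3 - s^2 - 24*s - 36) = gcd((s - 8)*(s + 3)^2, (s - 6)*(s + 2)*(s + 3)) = s + 3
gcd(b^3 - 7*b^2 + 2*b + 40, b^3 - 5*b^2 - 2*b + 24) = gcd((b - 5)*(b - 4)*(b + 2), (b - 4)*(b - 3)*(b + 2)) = b^2 - 2*b - 8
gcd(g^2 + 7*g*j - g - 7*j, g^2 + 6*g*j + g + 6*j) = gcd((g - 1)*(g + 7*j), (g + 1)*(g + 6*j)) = 1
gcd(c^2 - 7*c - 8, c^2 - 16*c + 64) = c - 8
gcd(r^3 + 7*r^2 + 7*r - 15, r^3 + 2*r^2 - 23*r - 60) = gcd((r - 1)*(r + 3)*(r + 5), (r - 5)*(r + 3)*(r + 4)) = r + 3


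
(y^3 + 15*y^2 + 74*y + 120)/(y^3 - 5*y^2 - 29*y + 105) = (y^2 + 10*y + 24)/(y^2 - 10*y + 21)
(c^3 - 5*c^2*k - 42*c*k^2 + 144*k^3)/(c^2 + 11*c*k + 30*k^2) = (c^2 - 11*c*k + 24*k^2)/(c + 5*k)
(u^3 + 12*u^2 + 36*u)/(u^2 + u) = (u^2 + 12*u + 36)/(u + 1)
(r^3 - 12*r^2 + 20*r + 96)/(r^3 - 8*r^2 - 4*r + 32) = (r - 6)/(r - 2)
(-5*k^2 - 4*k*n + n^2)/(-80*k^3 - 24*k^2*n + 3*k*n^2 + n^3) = (k + n)/(16*k^2 + 8*k*n + n^2)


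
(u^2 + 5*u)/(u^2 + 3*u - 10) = u/(u - 2)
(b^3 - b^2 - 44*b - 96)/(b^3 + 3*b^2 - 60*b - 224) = (b + 3)/(b + 7)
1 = 1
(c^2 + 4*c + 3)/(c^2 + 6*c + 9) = (c + 1)/(c + 3)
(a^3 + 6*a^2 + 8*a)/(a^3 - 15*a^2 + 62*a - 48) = a*(a^2 + 6*a + 8)/(a^3 - 15*a^2 + 62*a - 48)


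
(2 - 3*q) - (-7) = 9 - 3*q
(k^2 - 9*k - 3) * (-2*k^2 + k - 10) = -2*k^4 + 19*k^3 - 13*k^2 + 87*k + 30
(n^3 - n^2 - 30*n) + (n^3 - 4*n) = 2*n^3 - n^2 - 34*n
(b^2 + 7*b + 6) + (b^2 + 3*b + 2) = 2*b^2 + 10*b + 8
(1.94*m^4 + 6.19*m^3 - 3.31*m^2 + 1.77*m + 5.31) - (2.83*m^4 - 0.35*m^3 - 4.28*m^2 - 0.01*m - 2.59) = -0.89*m^4 + 6.54*m^3 + 0.97*m^2 + 1.78*m + 7.9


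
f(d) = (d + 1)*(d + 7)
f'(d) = 2*d + 8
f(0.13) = 8.06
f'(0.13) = 8.26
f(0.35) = 9.92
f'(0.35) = 8.70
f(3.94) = 54.04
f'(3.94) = 15.88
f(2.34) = 31.20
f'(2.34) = 12.68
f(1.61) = 22.47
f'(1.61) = 11.22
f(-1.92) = -4.67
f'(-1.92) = 4.16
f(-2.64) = -7.15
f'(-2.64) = 2.72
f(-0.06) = 6.52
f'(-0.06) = 7.88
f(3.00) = 40.00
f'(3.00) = 14.00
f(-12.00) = 55.00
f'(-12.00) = -16.00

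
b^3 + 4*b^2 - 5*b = b*(b - 1)*(b + 5)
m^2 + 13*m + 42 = (m + 6)*(m + 7)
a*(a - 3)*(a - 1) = a^3 - 4*a^2 + 3*a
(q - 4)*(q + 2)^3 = q^4 + 2*q^3 - 12*q^2 - 40*q - 32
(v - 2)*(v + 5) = v^2 + 3*v - 10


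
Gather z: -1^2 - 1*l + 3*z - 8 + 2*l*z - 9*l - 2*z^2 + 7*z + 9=-10*l - 2*z^2 + z*(2*l + 10)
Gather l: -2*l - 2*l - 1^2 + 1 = -4*l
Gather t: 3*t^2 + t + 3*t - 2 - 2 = 3*t^2 + 4*t - 4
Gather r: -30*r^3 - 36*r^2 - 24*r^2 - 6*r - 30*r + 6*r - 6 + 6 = -30*r^3 - 60*r^2 - 30*r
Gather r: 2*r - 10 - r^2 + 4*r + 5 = -r^2 + 6*r - 5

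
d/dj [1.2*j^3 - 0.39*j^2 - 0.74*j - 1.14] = 3.6*j^2 - 0.78*j - 0.74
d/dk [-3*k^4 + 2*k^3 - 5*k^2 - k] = -12*k^3 + 6*k^2 - 10*k - 1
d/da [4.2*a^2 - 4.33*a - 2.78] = 8.4*a - 4.33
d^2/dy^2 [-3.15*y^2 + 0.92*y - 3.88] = -6.30000000000000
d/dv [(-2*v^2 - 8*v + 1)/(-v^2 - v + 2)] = 3*(-2*v^2 - 2*v - 5)/(v^4 + 2*v^3 - 3*v^2 - 4*v + 4)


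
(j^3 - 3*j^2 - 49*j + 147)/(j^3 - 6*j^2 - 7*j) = (j^2 + 4*j - 21)/(j*(j + 1))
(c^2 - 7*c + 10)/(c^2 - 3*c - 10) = (c - 2)/(c + 2)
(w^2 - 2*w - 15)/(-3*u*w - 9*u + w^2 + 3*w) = (5 - w)/(3*u - w)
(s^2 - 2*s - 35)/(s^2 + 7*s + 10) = (s - 7)/(s + 2)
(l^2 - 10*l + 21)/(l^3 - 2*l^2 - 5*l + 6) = (l - 7)/(l^2 + l - 2)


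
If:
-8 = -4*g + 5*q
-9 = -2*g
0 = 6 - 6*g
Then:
No Solution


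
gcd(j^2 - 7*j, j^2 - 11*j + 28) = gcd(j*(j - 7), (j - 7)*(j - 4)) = j - 7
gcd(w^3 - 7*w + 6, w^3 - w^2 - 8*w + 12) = w^2 + w - 6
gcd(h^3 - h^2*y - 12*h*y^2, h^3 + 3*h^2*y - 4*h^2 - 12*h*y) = h^2 + 3*h*y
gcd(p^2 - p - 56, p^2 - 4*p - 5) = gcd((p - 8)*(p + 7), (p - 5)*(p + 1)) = 1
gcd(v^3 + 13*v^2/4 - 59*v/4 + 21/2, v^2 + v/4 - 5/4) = v - 1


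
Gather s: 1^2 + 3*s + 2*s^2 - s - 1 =2*s^2 + 2*s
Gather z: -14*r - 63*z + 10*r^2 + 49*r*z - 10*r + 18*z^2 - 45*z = 10*r^2 - 24*r + 18*z^2 + z*(49*r - 108)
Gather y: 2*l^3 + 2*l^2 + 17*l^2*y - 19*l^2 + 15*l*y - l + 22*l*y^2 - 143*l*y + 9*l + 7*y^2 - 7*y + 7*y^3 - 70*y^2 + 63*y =2*l^3 - 17*l^2 + 8*l + 7*y^3 + y^2*(22*l - 63) + y*(17*l^2 - 128*l + 56)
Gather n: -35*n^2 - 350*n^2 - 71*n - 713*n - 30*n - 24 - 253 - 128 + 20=-385*n^2 - 814*n - 385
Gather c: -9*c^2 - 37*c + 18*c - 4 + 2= -9*c^2 - 19*c - 2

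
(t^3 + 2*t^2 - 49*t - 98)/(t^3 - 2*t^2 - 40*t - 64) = (t^2 - 49)/(t^2 - 4*t - 32)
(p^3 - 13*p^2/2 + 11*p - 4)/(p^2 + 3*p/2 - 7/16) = 8*(2*p^3 - 13*p^2 + 22*p - 8)/(16*p^2 + 24*p - 7)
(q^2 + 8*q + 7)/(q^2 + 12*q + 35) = (q + 1)/(q + 5)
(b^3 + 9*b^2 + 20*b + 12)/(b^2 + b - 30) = (b^2 + 3*b + 2)/(b - 5)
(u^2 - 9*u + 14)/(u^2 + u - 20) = (u^2 - 9*u + 14)/(u^2 + u - 20)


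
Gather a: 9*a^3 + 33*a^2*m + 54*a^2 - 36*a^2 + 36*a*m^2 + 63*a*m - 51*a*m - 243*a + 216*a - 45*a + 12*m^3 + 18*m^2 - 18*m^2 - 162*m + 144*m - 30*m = 9*a^3 + a^2*(33*m + 18) + a*(36*m^2 + 12*m - 72) + 12*m^3 - 48*m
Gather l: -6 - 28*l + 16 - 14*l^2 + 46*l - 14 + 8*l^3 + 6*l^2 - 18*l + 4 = 8*l^3 - 8*l^2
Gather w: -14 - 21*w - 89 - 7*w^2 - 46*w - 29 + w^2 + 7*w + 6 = -6*w^2 - 60*w - 126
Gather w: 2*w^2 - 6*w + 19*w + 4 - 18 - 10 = 2*w^2 + 13*w - 24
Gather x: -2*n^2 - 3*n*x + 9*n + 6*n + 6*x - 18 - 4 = -2*n^2 + 15*n + x*(6 - 3*n) - 22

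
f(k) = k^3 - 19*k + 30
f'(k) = 3*k^2 - 19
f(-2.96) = 60.31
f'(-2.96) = 7.28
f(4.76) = 47.41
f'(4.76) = 48.97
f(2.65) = -1.74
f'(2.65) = 2.07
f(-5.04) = -2.26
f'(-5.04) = 57.20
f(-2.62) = 61.80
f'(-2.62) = 1.59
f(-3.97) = 42.86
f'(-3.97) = 28.28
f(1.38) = 6.41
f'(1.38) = -13.29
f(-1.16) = 50.48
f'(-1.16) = -14.96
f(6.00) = 132.00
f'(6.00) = 89.00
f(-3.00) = 60.00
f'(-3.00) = 8.00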